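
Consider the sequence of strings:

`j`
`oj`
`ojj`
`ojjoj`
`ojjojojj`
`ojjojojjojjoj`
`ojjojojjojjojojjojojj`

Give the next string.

ojjojojjojjojojjojojjojjojojjojjoj

This is a Fibonacci-style word recurrence s(k) = s(k−1)·s(k−2): e.g. oj·j = ojj.
So term 8 is ojjojojjojjojojjojojj·ojjojojjojjoj.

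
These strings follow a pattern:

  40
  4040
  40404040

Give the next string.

Each string is two copies of the previous one concatenated.
Doubling 40404040:

4040404040404040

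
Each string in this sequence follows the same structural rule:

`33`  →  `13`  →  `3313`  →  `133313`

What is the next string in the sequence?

From term 3 onward, concatenate the second-to-last term with the last: 33·13 = 3313, 13·3313 = 133313, …
Continuing: 3313 · 133313 gives term 5.

3313133313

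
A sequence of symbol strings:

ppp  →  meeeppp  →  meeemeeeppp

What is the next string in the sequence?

meeemeeemeeeppp

The strings grow by a fixed prefix meee each time.
One more step from meeemeeeppp gives the answer.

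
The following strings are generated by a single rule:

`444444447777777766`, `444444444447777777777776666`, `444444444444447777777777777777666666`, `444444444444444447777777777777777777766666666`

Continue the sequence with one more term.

444444444444444444447777777777777777777777776666666666

Term n consists of 3n+2 4's, followed by 4n 7's, followed by 2n-2 6's, where the shown terms are n = 2, 3, 4, 5.
Setting n = 6 gives 20, 24, 10 characters in each block.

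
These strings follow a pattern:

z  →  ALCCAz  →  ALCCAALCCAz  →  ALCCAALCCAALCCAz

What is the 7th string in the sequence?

ALCCAALCCAALCCAALCCAALCCAALCCAz

The strings grow by a fixed prefix ALCCA each time.
From ALCCAALCCAALCCAz, 3 further steps: ALCCAALCCAALCCAz → ALCCAALCCAALCCAALCCAz → ALCCAALCCAALCCAALCCAALCCAz → (answer).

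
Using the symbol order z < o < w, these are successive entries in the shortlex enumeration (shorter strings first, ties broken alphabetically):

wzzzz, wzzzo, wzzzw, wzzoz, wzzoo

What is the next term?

Find the rightmost character of wzzoo below w, bump it to the next letter, and reset everything to its right to z.

wzzow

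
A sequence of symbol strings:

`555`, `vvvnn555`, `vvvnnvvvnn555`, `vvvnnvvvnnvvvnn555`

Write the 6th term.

Each term is the previous one with vvvnn prepended.
From vvvnnvvvnnvvvnn555, 2 further steps: vvvnnvvvnnvvvnn555 → vvvnnvvvnnvvvnnvvvnn555 → (answer).

vvvnnvvvnnvvvnnvvvnnvvvnn555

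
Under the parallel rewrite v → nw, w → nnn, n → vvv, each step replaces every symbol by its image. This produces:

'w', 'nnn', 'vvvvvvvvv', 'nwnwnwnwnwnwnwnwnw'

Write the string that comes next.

Replace each of the 18 characters of nwnwnwnwnwnwnwnwnw in place — vvv nnn vvv nnn vvv nnn vvv nnn vvv nnn vvv nnn vvv nnn vvv nnn vvv nnn — and concatenate.

vvvnnnvvvnnnvvvnnnvvvnnnvvvnnnvvvnnnvvvnnnvvvnnnvvvnnn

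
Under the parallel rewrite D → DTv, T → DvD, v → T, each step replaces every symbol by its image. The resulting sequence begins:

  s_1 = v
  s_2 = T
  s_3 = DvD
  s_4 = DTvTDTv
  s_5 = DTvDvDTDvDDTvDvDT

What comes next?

DTvDvDTDTvTDTvDvDDTvTDTvDTvDvDTDTvTDTvDvD

φ(DTvDvDTDvDDTvDvDT) expands symbol-by-symbol to DTv DvD T DTv T DTv DvD DTv T DTv DTv DvD T DTv T DTv DvD; joining the 17 pieces gives the next term.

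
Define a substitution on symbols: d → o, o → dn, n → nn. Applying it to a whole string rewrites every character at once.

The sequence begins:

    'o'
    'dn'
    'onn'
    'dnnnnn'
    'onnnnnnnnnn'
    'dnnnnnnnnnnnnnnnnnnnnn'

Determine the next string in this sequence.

onnnnnnnnnnnnnnnnnnnnnnnnnnnnnnnnnnnnnnnnnn

Replace each of the 22 characters of dnnnnnnnnnnnnnnnnnnnnn in place — o nn nn nn nn nn nn nn nn nn nn nn nn nn nn nn nn nn nn nn nn nn — and concatenate.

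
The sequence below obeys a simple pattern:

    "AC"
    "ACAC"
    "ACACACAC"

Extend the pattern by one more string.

Each string is two copies of the previous one concatenated.
Doubling ACACACAC:

ACACACACACACACAC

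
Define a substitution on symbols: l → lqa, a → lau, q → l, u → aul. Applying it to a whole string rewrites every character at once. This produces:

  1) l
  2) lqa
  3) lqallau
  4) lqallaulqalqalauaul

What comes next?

Rewriting the 19 symbols of lqallaulqalqalauaul one by one yields lqa l lau lqa lqa lau aul lqa l lau lqa l lau lqa lau aul lau aul lqa; concatenated:

lqallaulqalqalauaullqallaulqallaulqalauaullauaullqa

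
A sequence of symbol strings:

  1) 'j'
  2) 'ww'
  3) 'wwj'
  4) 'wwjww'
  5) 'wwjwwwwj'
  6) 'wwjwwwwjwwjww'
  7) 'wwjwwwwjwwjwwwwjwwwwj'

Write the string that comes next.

Each term (from the third on) is the previous term followed by the one before it: term 3 = ww·j = wwj.
So term 8 is wwjwwwwjwwjwwwwjwwwwj·wwjwwwwjwwjww.

wwjwwwwjwwjwwwwjwwwwjwwjwwwwjwwjww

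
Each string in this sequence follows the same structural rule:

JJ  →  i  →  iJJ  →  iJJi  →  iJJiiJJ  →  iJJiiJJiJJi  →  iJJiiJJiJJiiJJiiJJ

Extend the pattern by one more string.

From term 3 onward, concatenate the last term with the second-to-last: i·JJ = iJJ, iJJ·i = iJJi, …
Continuing: iJJiiJJiJJiiJJiiJJ · iJJiiJJiJJi gives term 8.

iJJiiJJiJJiiJJiiJJiJJiiJJiJJi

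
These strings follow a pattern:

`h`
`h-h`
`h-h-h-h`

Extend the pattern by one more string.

Each string is two copies of the previous one joined by '-'.
Doubling h-h-h-h with '-' between the halves:

h-h-h-h-h-h-h-h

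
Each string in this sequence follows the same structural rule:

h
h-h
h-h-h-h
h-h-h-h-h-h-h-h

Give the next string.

Every step duplicates the string with '-' between the halves.
Doubling h-h-h-h-h-h-h-h with '-' between the halves:

h-h-h-h-h-h-h-h-h-h-h-h-h-h-h-h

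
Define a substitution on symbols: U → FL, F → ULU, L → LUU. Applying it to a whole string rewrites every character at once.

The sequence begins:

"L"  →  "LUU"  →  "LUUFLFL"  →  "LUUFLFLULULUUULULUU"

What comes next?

LUUFLFLULULUUULULUUFLLUUFLLUUFLFLFLLUUFLLUUFLFL

Replace each of the 19 characters of LUUFLFLULULUUULULUU in place — LUU FL FL ULU LUU ULU LUU FL LUU FL LUU FL FL FL LUU FL LUU FL FL — and concatenate.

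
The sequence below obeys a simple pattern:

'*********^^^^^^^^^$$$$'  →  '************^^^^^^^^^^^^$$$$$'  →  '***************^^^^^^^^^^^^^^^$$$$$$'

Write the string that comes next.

Each string has the form *^{3n} ^^{3n} $^{n+1}, where the shown terms are n = 3, 4, 5.
Setting n = 6 gives 18, 18, 7 characters in each block.

******************^^^^^^^^^^^^^^^^^^$$$$$$$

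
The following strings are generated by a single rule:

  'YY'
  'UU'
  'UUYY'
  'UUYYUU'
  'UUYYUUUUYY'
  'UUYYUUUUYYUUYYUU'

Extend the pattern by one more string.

UUYYUUUUYYUUYYUUUUYYUUUUYY

This is a Fibonacci-style word recurrence s(k) = s(k−1)·s(k−2): e.g. UU·YY = UUYY.
The next term joins UUYYUUUUYYUUYYUU and UUYYUUUUYY.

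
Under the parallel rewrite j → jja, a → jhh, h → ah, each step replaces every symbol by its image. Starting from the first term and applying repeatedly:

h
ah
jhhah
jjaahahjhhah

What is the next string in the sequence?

jjajjajhhjhhahjhhahjjaahahjhhah

Apply φ to jjaahahjhhah symbol by symbol: j→jja, j→jja, a→jhh, a→jhh, h→ah, a→jhh, h→ah, j→jja, h→ah, h→ah, a→jhh, h→ah; joined: jja jja jhh jhh ah jhh ah jja ah ah jhh ah.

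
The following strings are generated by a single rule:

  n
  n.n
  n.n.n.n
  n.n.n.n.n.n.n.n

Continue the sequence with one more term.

s(k+1) = s(k)·.·s(k) — each term doubles the last with '.' between the halves.
One more doubling of n.n.n.n.n.n.n.n gives the answer.

n.n.n.n.n.n.n.n.n.n.n.n.n.n.n.n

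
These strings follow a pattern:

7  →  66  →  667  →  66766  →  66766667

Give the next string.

This is a Fibonacci-style word recurrence s(k) = s(k−1)·s(k−2): e.g. 66·7 = 667.
Continuing: 66766667 · 66766 gives term 6.

6676666766766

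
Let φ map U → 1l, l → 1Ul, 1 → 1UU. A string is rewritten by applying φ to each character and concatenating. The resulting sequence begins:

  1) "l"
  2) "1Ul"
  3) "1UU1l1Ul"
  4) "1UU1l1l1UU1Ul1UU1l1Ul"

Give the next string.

1UU1l1l1UU1Ul1UU1Ul1UU1l1l1UU1l1Ul1UU1l1l1UU1Ul1UU1l1Ul

φ(1UU1l1l1UU1Ul1UU1l1Ul) expands symbol-by-symbol to 1UU 1l 1l 1UU 1Ul 1UU 1Ul 1UU 1l 1l 1UU 1l 1Ul 1UU 1l 1l 1UU 1Ul 1UU 1l 1Ul; joining the 21 pieces gives the next term.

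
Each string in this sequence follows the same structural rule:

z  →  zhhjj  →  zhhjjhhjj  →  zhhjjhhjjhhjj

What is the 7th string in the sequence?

Every step adds hhjj to the end: s(k+1) = s(k)·hhjj.
From zhhjjhhjjhhjj, 3 further steps: zhhjjhhjjhhjj → zhhjjhhjjhhjjhhjj → zhhjjhhjjhhjjhhjjhhjj → (answer).

zhhjjhhjjhhjjhhjjhhjjhhjj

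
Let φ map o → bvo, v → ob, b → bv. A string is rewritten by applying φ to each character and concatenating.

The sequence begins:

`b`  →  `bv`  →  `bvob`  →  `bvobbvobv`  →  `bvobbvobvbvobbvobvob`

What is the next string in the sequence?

φ(bvobbvobvbvobbvobvob) expands symbol-by-symbol to bv ob bvo bv bv ob bvo bv ob bv ob bvo bv bv ob bvo bv ob bvo bv; joining the 20 pieces gives the next term.

bvobbvobvbvobbvobvobbvobbvobvbvobbvobvobbvobv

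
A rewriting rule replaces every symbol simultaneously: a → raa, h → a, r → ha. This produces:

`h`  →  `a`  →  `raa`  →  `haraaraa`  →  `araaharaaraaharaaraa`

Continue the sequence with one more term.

Rewriting the 20 symbols of araaharaaraaharaaraa one by one yields raa ha raa raa a raa ha raa raa ha raa raa a raa ha raa raa ha raa raa; concatenated:

raaharaaraaaraaharaaraaharaaraaaraaharaaraaharaaraa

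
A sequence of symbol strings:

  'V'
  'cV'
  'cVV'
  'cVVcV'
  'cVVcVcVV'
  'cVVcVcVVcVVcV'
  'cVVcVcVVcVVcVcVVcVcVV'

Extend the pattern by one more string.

This is a Fibonacci-style word recurrence s(k) = s(k−1)·s(k−2): e.g. cV·V = cVV.
The next term joins cVVcVcVVcVVcVcVVcVcVV and cVVcVcVVcVVcV.

cVVcVcVVcVVcVcVVcVcVVcVVcVcVVcVVcV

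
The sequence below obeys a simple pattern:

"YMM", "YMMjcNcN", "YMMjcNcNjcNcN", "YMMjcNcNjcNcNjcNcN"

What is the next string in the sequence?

YMMjcNcNjcNcNjcNcNjcNcN

Each term is the previous one with jcNcN appended.
So the next term is YMMjcNcNjcNcNjcNcN·jcNcN.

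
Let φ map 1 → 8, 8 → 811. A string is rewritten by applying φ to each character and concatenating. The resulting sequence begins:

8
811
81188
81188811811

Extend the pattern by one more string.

Rewriting each symbol of 81188811811: 8→811, 1→8, 1→8, 8→811, 8→811, 8→811, 1→8, 1→8, 8→811, 1→8, 1→8, which concatenates to 811 8 8 811 811 811 8 8 811 8 8.

811888118118118881188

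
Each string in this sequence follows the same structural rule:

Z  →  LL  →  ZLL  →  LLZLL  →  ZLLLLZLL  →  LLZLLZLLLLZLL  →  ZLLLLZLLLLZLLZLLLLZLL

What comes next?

LLZLLZLLLLZLLZLLLLZLLLLZLLZLLLLZLL

This is a Fibonacci-style word recurrence s(k) = s(k−2)·s(k−1): e.g. Z·LL = ZLL.
Continuing: LLZLLZLLLLZLL · ZLLLLZLLLLZLLZLLLLZLL gives term 8.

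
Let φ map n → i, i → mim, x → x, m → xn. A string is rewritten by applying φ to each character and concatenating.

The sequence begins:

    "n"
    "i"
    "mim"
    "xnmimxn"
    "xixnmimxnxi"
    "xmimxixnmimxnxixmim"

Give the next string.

Rewriting the 19 symbols of xmimxixnmimxnxixmim one by one yields x xn mim xn x mim x i xn mim xn x i x mim x xn mim xn; concatenated:

xxnmimxnxmimxixnmimxnxixmimxxnmimxn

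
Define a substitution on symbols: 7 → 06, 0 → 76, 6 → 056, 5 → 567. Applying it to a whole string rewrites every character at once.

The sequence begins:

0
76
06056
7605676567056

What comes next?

0605676567056060565670560676567056

Applying the rule to each of the 13 symbols of 7605676567056 gives the pieces 06 056 76 567 056 06 056 567 056 06 76 567 056, which concatenate to the answer.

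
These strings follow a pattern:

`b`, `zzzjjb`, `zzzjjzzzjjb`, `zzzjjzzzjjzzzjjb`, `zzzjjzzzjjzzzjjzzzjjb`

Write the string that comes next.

Every step adds zzzjj at the front: s(k+1) = zzzjj·s(k).
So the next term is zzzjj·zzzjjzzzjjzzzjjzzzjjb.

zzzjjzzzjjzzzjjzzzjjzzzjjb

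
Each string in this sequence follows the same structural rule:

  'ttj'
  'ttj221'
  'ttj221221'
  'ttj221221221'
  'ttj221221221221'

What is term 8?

ttj221221221221221221221

The strings grow by a fixed suffix 221 each time.
From ttj221221221221, 3 further steps: ttj221221221221 → ttj221221221221221 → ttj221221221221221221 → (answer).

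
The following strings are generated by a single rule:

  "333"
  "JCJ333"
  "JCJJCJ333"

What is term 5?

Every step adds JCJ at the front: s(k+1) = JCJ·s(k).
From JCJJCJ333, 2 further steps: JCJJCJ333 → JCJJCJJCJ333 → (answer).

JCJJCJJCJJCJ333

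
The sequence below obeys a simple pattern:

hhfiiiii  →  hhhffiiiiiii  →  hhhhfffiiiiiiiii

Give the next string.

Reading off run lengths: h runs 2, 3, 4; f runs 1, 2, 3; i runs 5, 7, 9 — each is linear in n, where the shown terms are n = 2, 3, 4.
At n = 5 the blocks have lengths 5, 4, 11.

hhhhhffffiiiiiiiiiii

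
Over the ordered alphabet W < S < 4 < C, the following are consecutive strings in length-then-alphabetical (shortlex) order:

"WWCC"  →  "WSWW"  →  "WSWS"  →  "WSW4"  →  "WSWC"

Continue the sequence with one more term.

WSSW

Treat WSWC as a base-4 numeral over the given alphabet and add one, carrying through any trailing C's.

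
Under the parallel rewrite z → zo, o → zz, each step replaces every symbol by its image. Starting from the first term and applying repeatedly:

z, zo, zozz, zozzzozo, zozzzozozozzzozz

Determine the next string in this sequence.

Rewriting the 16 symbols of zozzzozozozzzozz one by one yields zo zz zo zo zo zz zo zz zo zz zo zo zo zz zo zo; concatenated:

zozzzozozozzzozzzozzzozozozzzozo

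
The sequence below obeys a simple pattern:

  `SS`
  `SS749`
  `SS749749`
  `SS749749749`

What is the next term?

Each term is the previous one with 749 appended.
So the next term is SS749749749·749.

SS749749749749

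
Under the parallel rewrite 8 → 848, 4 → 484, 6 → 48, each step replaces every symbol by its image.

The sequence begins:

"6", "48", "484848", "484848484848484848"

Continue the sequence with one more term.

Rewriting the 18 symbols of 484848484848484848 one by one yields 484 848 484 848 484 848 484 848 484 848 484 848 484 848 484 848 484 848; concatenated:

484848484848484848484848484848484848484848484848484848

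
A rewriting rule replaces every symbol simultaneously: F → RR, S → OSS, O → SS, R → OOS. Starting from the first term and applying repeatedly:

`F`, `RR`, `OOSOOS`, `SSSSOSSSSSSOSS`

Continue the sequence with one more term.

Applying the rule to each of the 14 symbols of SSSSOSSSSSSOSS gives the pieces OSS OSS OSS OSS SS OSS OSS OSS OSS OSS OSS SS OSS OSS, which concatenate to the answer.

OSSOSSOSSOSSSSOSSOSSOSSOSSOSSOSSSSOSSOSS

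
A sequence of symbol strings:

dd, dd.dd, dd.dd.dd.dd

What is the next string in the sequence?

Each string is two copies of the previous one joined by '.'.
So the next term is two copies of dd.dd.dd.dd with '.' between the halves.

dd.dd.dd.dd.dd.dd.dd.dd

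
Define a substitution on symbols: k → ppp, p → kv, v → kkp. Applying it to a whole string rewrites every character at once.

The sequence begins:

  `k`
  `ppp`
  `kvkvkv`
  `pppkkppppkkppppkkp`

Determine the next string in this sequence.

kvkvkvppppppkvkvkvkvppppppkvkvkvkvppppppkv

Replace each of the 18 characters of pppkkppppkkppppkkp in place — kv kv kv ppp ppp kv kv kv kv ppp ppp kv kv kv kv ppp ppp kv — and concatenate.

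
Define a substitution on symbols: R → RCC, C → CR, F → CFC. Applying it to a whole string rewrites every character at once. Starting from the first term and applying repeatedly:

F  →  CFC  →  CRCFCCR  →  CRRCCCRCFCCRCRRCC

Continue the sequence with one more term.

Rewriting the 17 symbols of CRRCCCRCFCCRCRRCC one by one yields CR RCC RCC CR CR CR RCC CR CFC CR CR RCC CR RCC RCC CR CR; concatenated:

CRRCCRCCCRCRCRRCCCRCFCCRCRRCCCRRCCRCCCRCR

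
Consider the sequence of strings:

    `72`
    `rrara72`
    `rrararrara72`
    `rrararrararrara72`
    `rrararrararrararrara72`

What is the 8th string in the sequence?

rrararrararrararrararrararrararrara72

Every step adds rrara at the front: s(k+1) = rrara·s(k).
From rrararrararrararrara72, 3 further steps: rrararrararrararrara72 → rrararrararrararrararrara72 → rrararrararrararrararrararrara72 → (answer).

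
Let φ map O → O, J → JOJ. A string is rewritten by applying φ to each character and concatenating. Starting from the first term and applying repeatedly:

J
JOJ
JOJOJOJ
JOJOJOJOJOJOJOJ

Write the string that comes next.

JOJOJOJOJOJOJOJOJOJOJOJOJOJOJOJ

Replace each of the 15 characters of JOJOJOJOJOJOJOJ in place — JOJ O JOJ O JOJ O JOJ O JOJ O JOJ O JOJ O JOJ — and concatenate.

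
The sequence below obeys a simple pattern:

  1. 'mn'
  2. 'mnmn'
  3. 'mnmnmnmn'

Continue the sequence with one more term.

mnmnmnmnmnmnmnmn

Every step duplicates the string.
One more doubling of mnmnmnmn gives the answer.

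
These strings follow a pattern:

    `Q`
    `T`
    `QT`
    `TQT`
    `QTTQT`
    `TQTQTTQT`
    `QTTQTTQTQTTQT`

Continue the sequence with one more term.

From term 3 onward, concatenate the second-to-last term with the last: Q·T = QT, T·QT = TQT, …
So term 8 is TQTQTTQT·QTTQTTQTQTTQT.

TQTQTTQTQTTQTTQTQTTQT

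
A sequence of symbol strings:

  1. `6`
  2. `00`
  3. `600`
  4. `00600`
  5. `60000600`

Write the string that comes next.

This is a Fibonacci-style word recurrence s(k) = s(k−2)·s(k−1): e.g. 6·00 = 600.
The next term joins 00600 and 60000600.

0060060000600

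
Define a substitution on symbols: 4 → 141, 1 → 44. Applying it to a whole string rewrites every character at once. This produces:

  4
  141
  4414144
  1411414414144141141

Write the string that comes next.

Rewriting the 19 symbols of 1411414414144141141 one by one yields 44 141 44 44 141 44 141 141 44 141 44 141 141 44 141 44 44 141 44; concatenated:

44141444414144141141441414414114144141444414144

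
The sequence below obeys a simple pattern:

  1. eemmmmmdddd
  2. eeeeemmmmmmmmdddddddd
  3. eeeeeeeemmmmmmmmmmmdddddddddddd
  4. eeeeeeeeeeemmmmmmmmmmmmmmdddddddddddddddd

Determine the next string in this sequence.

eeeeeeeeeeeeeemmmmmmmmmmmmmmmmmdddddddddddddddddddd

The n-th term is 3n-1 e's then 3n+2 m's then 4n d's (n = 1, 2, …).
Setting n = 5 gives 14, 17, 20 characters in each block.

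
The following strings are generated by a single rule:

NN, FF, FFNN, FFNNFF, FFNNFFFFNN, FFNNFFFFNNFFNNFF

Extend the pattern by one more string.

From term 3 onward, concatenate the last term with the second-to-last: FF·NN = FFNN, FFNN·FF = FFNNFF, …
So term 7 is FFNNFFFFNNFFNNFF·FFNNFFFFNN.

FFNNFFFFNNFFNNFFFFNNFFFFNN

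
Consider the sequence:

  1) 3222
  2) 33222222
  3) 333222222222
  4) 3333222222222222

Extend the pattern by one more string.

33333222222222222222

Reading off run lengths: 3 runs 1, 2, 3, 4; 2 runs 3, 6, 9, 12 — each is linear in n (n = 1, 2, …).
For the next term, n = 5, so the run lengths are 5, 15.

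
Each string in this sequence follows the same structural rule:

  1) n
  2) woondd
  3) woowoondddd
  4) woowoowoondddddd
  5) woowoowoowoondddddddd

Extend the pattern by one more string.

Each term wraps the previous one in woo on the left and dd on the right.
So the next term is woo·woowoowoowoondddddddd·dd.

woowoowoowoowoondddddddddd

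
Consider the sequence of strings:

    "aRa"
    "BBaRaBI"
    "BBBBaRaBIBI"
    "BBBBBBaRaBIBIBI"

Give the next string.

s(k+1) = BB·s(k)·BI, so each term gains BB as a prefix and BI as a suffix.
One more step from BBBBBBaRaBIBIBI gives the answer.

BBBBBBBBaRaBIBIBIBI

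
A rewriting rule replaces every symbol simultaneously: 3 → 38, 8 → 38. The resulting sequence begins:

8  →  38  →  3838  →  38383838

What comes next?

3838383838383838

Rewriting each symbol of 38383838: 3→38, 8→38, 3→38, 8→38, 3→38, 8→38, 3→38, 8→38, which concatenates to 38 38 38 38 38 38 38 38.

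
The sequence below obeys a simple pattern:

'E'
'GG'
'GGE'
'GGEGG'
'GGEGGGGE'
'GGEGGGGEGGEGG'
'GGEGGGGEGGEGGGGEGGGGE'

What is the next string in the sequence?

This is a Fibonacci-style word recurrence s(k) = s(k−1)·s(k−2): e.g. GG·E = GGE.
Continuing: GGEGGGGEGGEGGGGEGGGGE · GGEGGGGEGGEGG gives term 8.

GGEGGGGEGGEGGGGEGGGGEGGEGGGGEGGEGG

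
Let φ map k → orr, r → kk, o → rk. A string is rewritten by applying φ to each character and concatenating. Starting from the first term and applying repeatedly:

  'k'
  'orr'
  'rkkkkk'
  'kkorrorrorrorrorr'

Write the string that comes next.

Rewriting the 17 symbols of kkorrorrorrorrorr one by one yields orr orr rk kk kk rk kk kk rk kk kk rk kk kk rk kk kk; concatenated:

orrorrrkkkkkrkkkkkrkkkkkrkkkkkrkkkkk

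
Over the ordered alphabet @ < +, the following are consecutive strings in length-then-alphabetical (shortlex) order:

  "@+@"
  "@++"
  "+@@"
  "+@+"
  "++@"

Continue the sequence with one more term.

+++

Find the rightmost character of ++@ below +, bump it to the next letter, and reset everything to its right to @.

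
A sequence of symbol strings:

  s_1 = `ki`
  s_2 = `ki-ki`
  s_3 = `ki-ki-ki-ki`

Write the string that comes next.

s(k+1) = s(k)·-·s(k) — each term doubles the last with '-' between the halves.
Doubling ki-ki-ki-ki with '-' between the halves:

ki-ki-ki-ki-ki-ki-ki-ki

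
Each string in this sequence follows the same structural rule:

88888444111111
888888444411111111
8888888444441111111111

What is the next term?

88888888444444111111111111

The n-th term is n+2 8's then n 4's then 2n 1's, where the shown terms are n = 3, 4, 5.
Setting n = 6 gives 8, 6, 12 characters in each block.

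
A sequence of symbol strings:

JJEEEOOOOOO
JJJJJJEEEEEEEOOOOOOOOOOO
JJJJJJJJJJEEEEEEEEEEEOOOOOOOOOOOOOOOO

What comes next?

Each string has the form J^{4n-2} E^{4n-1} O^{5n+1} (n = 1, 2, …).
For the next term, n = 4, so the run lengths are 14, 15, 21.

JJJJJJJJJJJJJJEEEEEEEEEEEEEEEOOOOOOOOOOOOOOOOOOOOO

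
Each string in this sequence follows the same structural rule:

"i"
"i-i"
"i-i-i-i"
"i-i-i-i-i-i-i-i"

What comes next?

Every step duplicates the string with '-' between the halves.
Doubling i-i-i-i-i-i-i-i with '-' between the halves:

i-i-i-i-i-i-i-i-i-i-i-i-i-i-i-i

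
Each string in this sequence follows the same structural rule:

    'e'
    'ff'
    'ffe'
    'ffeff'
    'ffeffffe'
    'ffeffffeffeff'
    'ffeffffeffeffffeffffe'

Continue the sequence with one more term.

ffeffffeffeffffeffffeffeffffeffeff

Each term (from the third on) is the previous term followed by the one before it: term 3 = ff·e = ffe.
The next term joins ffeffffeffeffffeffffe and ffeffffeffeff.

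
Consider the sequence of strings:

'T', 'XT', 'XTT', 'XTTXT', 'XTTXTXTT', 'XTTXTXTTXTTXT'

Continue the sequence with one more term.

XTTXTXTTXTTXTXTTXTXTT

Each term (from the third on) is the previous term followed by the one before it: term 3 = XT·T = XTT.
Continuing: XTTXTXTTXTTXT · XTTXTXTT gives term 7.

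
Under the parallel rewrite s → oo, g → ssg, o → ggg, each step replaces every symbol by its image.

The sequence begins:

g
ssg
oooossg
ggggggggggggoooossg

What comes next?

Rewriting the 19 symbols of ggggggggggggoooossg one by one yields ssg ssg ssg ssg ssg ssg ssg ssg ssg ssg ssg ssg ggg ggg ggg ggg oo oo ssg; concatenated:

ssgssgssgssgssgssgssgssgssgssgssgssgggggggggggggoooossg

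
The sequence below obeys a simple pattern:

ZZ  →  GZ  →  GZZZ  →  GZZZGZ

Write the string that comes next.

GZZZGZGZZZ

Each term (from the third on) is the previous term followed by the one before it: term 3 = GZ·ZZ = GZZZ.
So term 5 is GZZZGZ·GZZZ.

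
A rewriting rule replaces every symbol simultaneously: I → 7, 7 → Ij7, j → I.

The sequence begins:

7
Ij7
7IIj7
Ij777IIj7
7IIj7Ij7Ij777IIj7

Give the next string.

Ij777IIj77IIj77IIj7Ij7Ij777IIj7

Applying the rule to each of the 17 symbols of 7IIj7Ij7Ij777IIj7 gives the pieces Ij7 7 7 I Ij7 7 I Ij7 7 I Ij7 Ij7 Ij7 7 7 I Ij7, which concatenate to the answer.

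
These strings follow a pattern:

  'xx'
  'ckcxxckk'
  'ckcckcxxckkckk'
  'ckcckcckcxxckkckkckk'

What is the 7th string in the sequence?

s(k+1) = ckc·s(k)·ckk, so each term gains ckc as a prefix and ckk as a suffix.
From ckcckcckcxxckkckkckk, 3 further steps: ckcckcckcxxckkckkckk → ckcckcckcckcxxckkckkckkckk → ckcckcckcckcckcxxckkckkckkckkckk → (answer).

ckcckcckcckcckcckcxxckkckkckkckkckkckk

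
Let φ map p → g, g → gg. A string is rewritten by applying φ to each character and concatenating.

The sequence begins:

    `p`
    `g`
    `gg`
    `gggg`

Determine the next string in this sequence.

gggggggg

Rewriting each symbol of gggg: g→gg, g→gg, g→gg, g→gg, which concatenates to gg gg gg gg.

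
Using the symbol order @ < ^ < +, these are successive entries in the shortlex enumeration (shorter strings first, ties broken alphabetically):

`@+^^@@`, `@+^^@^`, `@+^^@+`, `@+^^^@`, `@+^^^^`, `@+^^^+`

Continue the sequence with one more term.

@+^^+@

Treat @+^^^+ as a base-3 numeral over the given alphabet and add one, carrying through any trailing +'s.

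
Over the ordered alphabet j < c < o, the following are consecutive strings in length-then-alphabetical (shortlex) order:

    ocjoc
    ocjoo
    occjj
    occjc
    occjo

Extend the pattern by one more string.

The successor of occjo increments the rightmost position that isn't already o and resets every position after it to j.

occcj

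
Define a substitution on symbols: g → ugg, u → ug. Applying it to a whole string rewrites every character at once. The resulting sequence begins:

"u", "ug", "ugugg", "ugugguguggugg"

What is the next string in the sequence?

uguggugugguggugugguguggugguguggugg

Applying the rule to each of the 13 symbols of ugugguguggugg gives the pieces ug ugg ug ugg ugg ug ugg ug ugg ugg ug ugg ugg, which concatenate to the answer.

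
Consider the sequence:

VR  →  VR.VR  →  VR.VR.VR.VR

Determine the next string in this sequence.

s(k+1) = s(k)·.·s(k) — each term doubles the last with '.' between the halves.
Doubling VR.VR.VR.VR with '.' between the halves:

VR.VR.VR.VR.VR.VR.VR.VR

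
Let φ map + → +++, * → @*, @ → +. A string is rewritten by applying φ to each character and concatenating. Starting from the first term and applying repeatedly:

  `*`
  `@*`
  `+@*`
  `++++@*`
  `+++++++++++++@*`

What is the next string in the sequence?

++++++++++++++++++++++++++++++++++++++++@*

Applying the rule to each of the 15 symbols of +++++++++++++@* gives the pieces +++ +++ +++ +++ +++ +++ +++ +++ +++ +++ +++ +++ +++ + @*, which concatenate to the answer.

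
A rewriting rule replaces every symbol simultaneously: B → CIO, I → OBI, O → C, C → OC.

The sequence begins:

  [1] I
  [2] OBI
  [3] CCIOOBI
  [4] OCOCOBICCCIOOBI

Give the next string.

φ(OCOCOBICCCIOOBI) expands symbol-by-symbol to C OC C OC C CIO OBI OC OC OC OBI C C CIO OBI; joining the 15 pieces gives the next term.

COCCOCCCIOOBIOCOCOCOBICCCIOOBI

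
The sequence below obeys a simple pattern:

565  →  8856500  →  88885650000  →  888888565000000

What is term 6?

88888888885650000000000

s(k+1) = 88·s(k)·00, so each term gains 88 as a prefix and 00 as a suffix.
From 888888565000000, 2 further steps: 888888565000000 → 8888888856500000000 → (answer).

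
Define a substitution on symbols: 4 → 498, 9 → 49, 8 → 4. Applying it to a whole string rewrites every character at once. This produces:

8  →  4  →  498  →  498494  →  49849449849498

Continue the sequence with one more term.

4984944984949849849449849498494

Applying the rule to each of the 14 symbols of 49849449849498 gives the pieces 498 49 4 498 49 498 498 49 4 498 49 498 49 4, which concatenate to the answer.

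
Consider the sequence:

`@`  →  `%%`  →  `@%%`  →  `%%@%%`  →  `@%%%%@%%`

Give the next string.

%%@%%@%%%%@%%

From term 3 onward, concatenate the second-to-last term with the last: @·%% = @%%, %%·@%% = %%@%%, …
The next term joins %%@%% and @%%%%@%%.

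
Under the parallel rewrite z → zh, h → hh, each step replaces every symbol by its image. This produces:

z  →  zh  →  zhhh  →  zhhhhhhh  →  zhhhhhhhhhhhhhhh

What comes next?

φ(zhhhhhhhhhhhhhhh) expands symbol-by-symbol to zh hh hh hh hh hh hh hh hh hh hh hh hh hh hh hh; joining the 16 pieces gives the next term.

zhhhhhhhhhhhhhhhhhhhhhhhhhhhhhhh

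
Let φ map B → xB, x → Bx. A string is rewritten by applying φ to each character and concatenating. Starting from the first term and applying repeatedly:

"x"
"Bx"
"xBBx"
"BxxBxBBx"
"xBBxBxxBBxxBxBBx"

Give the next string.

BxxBxBBxxBBxBxxBxBBxBxxBBxxBxBBx

φ(xBBxBxxBBxxBxBBx) expands symbol-by-symbol to Bx xB xB Bx xB Bx Bx xB xB Bx Bx xB Bx xB xB Bx; joining the 16 pieces gives the next term.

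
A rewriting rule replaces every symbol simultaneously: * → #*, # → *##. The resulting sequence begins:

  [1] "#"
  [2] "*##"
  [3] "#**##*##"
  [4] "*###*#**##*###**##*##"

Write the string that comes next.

Rewriting the 21 symbols of *###*#**##*###**##*## one by one yields #* *## *## *## #* *## #* #* *## *## #* *## *## *## #* #* *## *## #* *## *##; concatenated:

#**##*##*###**###*#**##*###**##*##*###*#**##*###**##*##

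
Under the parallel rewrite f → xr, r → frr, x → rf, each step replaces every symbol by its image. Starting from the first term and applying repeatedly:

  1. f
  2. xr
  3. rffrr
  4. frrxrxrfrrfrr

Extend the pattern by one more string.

xrfrrfrrrffrrrffrrxrfrrfrrxrfrrfrr

φ(frrxrxrfrrfrr) expands symbol-by-symbol to xr frr frr rf frr rf frr xr frr frr xr frr frr; joining the 13 pieces gives the next term.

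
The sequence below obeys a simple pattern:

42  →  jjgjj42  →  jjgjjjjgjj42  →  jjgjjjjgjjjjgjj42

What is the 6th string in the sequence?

Each term is the previous one with jjgjj prepended.
From jjgjjjjgjjjjgjj42, 2 further steps: jjgjjjjgjjjjgjj42 → jjgjjjjgjjjjgjjjjgjj42 → (answer).

jjgjjjjgjjjjgjjjjgjjjjgjj42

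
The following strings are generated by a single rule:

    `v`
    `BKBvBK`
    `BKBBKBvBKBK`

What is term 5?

BKBBKBBKBBKBvBKBKBKBK

Each term wraps the previous one in BKB on the left and BK on the right.
From BKBBKBvBKBK, 2 further steps: BKBBKBvBKBK → BKBBKBBKBvBKBKBK → (answer).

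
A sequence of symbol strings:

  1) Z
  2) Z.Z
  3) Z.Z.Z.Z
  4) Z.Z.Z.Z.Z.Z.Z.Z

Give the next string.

Z.Z.Z.Z.Z.Z.Z.Z.Z.Z.Z.Z.Z.Z.Z.Z

Each string is two copies of the previous one joined by '.'.
One more doubling of Z.Z.Z.Z.Z.Z.Z.Z gives the answer.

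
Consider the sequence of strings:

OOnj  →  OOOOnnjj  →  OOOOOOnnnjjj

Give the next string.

The n-th term is 2n O's then n n's then n j's (n = 1, 2, …).
For the next term, n = 4, so the run lengths are 8, 4, 4.

OOOOOOOOnnnnjjjj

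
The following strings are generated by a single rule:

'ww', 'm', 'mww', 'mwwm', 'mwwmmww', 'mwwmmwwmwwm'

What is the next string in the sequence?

Each term (from the third on) is the previous term followed by the one before it: term 3 = m·ww = mww.
So term 7 is mwwmmwwmwwm·mwwmmww.

mwwmmwwmwwmmwwmmww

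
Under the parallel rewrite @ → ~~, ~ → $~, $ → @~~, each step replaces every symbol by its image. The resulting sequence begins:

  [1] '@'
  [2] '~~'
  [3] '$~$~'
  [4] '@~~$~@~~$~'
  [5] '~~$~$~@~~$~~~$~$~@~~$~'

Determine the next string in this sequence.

$~$~@~~$~@~~$~~~$~$~@~~$~$~$~@~~$~@~~$~~~$~$~@~~$~

Replace each of the 22 characters of ~~$~$~@~~$~~~$~$~@~~$~ in place — $~ $~ @~~ $~ @~~ $~ ~~ $~ $~ @~~ $~ $~ $~ @~~ $~ @~~ $~ ~~ $~ $~ @~~ $~ — and concatenate.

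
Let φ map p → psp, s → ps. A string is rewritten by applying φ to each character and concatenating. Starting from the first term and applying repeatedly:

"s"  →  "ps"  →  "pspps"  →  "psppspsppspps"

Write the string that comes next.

Rewriting the 13 symbols of psppspsppspps one by one yields psp ps psp psp ps psp ps psp psp ps psp psp ps; concatenated:

psppspsppsppspsppspsppsppspsppspps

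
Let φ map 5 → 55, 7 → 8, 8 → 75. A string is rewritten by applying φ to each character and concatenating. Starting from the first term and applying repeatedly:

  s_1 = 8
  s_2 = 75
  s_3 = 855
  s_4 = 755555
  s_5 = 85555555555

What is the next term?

7555555555555555555555

Apply φ to 85555555555 symbol by symbol: 8→75, 5→55, 5→55, 5→55, 5→55, 5→55, 5→55, 5→55, 5→55, 5→55, 5→55; joined: 75 55 55 55 55 55 55 55 55 55 55.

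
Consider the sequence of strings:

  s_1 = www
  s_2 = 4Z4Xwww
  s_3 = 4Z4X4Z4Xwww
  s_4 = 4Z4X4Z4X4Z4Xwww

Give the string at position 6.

4Z4X4Z4X4Z4X4Z4X4Z4Xwww

Each term is the previous one with 4Z4X prepended.
From 4Z4X4Z4X4Z4Xwww, 2 further steps: 4Z4X4Z4X4Z4Xwww → 4Z4X4Z4X4Z4X4Z4Xwww → (answer).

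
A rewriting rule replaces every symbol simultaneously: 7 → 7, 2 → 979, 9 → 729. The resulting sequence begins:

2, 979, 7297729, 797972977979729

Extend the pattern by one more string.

7729772979797297772977297979729

φ(797972977979729) expands symbol-by-symbol to 7 729 7 729 7 979 729 7 7 729 7 729 7 979 729; joining the 15 pieces gives the next term.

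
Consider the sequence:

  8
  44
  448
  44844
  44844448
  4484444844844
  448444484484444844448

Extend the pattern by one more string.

4484444844844448444484484444844844

This is a Fibonacci-style word recurrence s(k) = s(k−1)·s(k−2): e.g. 44·8 = 448.
Continuing: 448444484484444844448 · 4484444844844 gives term 8.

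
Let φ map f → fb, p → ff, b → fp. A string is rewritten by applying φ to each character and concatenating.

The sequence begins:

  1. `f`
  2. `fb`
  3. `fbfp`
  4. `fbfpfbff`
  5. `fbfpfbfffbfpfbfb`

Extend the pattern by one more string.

Applying the rule to each of the 16 symbols of fbfpfbfffbfpfbfb gives the pieces fb fp fb ff fb fp fb fb fb fp fb ff fb fp fb fp, which concatenate to the answer.

fbfpfbfffbfpfbfbfbfpfbfffbfpfbfp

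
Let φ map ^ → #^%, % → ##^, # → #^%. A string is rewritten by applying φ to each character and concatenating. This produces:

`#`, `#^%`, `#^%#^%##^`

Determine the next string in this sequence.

Rewriting each symbol of #^%#^%##^: #→#^%, ^→#^%, %→##^, #→#^%, ^→#^%, %→##^, #→#^%, #→#^%, ^→#^%, which concatenates to #^% #^% ##^ #^% #^% ##^ #^% #^% #^%.

#^%#^%##^#^%#^%##^#^%#^%#^%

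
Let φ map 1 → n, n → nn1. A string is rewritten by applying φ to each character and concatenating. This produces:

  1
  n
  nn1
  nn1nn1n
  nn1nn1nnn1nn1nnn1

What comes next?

nn1nn1nnn1nn1nnn1nn1nn1nnn1nn1nnn1nn1nn1n

Applying the rule to each of the 17 symbols of nn1nn1nnn1nn1nnn1 gives the pieces nn1 nn1 n nn1 nn1 n nn1 nn1 nn1 n nn1 nn1 n nn1 nn1 nn1 n, which concatenate to the answer.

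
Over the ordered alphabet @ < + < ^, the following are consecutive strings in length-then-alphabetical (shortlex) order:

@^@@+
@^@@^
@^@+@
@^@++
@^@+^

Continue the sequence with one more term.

Find the rightmost character of @^@+^ below ^, bump it to the next letter, and reset everything to its right to @.

@^@^@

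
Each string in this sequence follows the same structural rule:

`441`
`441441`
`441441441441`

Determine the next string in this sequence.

Every step duplicates the string.
So the next term is two copies of 441441441441.

441441441441441441441441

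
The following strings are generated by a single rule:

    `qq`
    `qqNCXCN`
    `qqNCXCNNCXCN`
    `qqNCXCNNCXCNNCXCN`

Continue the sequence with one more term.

Each term is the previous one with NCXCN appended.
Applying this once more to qqNCXCNNCXCNNCXCN:

qqNCXCNNCXCNNCXCNNCXCN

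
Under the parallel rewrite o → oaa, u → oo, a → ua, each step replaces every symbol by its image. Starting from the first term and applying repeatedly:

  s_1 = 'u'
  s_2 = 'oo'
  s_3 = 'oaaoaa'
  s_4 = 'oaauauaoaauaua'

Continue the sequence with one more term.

Rewriting the 14 symbols of oaauauaoaauaua one by one yields oaa ua ua oo ua oo ua oaa ua ua oo ua oo ua; concatenated:

oaauauaoouaoouaoaauauaoouaooua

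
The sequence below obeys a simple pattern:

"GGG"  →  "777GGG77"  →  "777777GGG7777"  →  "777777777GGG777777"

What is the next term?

s(k+1) = 777·s(k)·77, so each term gains 777 as a prefix and 77 as a suffix.
Applying this once more to 777777777GGG777777:

777777777777GGG77777777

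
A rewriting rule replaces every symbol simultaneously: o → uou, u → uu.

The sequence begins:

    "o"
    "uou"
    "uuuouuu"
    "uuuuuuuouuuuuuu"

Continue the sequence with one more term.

Rewriting the 15 symbols of uuuuuuuouuuuuuu one by one yields uu uu uu uu uu uu uu uou uu uu uu uu uu uu uu; concatenated:

uuuuuuuuuuuuuuuouuuuuuuuuuuuuuu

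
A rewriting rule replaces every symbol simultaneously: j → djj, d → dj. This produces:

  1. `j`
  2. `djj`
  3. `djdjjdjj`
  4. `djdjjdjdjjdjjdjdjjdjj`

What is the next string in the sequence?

djdjjdjdjjdjjdjdjjdjdjjdjjdjdjjdjjdjdjjdjdjjdjjdjdjjdjj

Applying the rule to each of the 21 symbols of djdjjdjdjjdjjdjdjjdjj gives the pieces dj djj dj djj djj dj djj dj djj djj dj djj djj dj djj dj djj djj dj djj djj, which concatenate to the answer.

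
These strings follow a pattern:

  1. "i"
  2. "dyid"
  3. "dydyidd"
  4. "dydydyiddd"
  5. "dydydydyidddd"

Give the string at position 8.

s(k+1) = dy·s(k)·d, so each term gains dy as a prefix and d as a suffix.
From dydydydyidddd, 3 further steps: dydydydyidddd → dydydydydyiddddd → dydydydydydyidddddd → (answer).

dydydydydydydyiddddddd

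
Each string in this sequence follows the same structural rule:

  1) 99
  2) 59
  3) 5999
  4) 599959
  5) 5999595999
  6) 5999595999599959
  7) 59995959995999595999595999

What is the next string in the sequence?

From term 3 onward, concatenate the last term with the second-to-last: 59·99 = 5999, 5999·59 = 599959, …
Continuing: 59995959995999595999595999 · 5999595999599959 gives term 8.

599959599959995959995959995999595999599959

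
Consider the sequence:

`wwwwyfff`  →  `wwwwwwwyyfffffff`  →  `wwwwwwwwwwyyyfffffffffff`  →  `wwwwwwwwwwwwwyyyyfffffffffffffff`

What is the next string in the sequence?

The n-th term is 3n+1 w's then n y's then 4n-1 f's (n = 1, 2, …).
For the next term, n = 5, so the run lengths are 16, 5, 19.

wwwwwwwwwwwwwwwwyyyyyfffffffffffffffffff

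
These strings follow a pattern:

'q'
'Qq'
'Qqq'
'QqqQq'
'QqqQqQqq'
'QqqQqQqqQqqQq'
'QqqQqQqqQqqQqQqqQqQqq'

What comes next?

QqqQqQqqQqqQqQqqQqQqqQqqQqQqqQqqQq

From term 3 onward, concatenate the last term with the second-to-last: Qq·q = Qqq, Qqq·Qq = QqqQq, …
Continuing: QqqQqQqqQqqQqQqqQqQqq · QqqQqQqqQqqQq gives term 8.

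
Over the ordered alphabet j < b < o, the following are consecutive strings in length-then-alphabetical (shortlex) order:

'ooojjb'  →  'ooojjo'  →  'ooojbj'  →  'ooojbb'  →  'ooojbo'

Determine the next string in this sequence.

Find the rightmost character of ooojbo below o, bump it to the next letter, and reset everything to its right to j.

ooojoj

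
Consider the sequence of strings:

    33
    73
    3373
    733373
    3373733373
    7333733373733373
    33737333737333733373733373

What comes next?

Each term (from the third on) is the two preceding terms concatenated in order: term 3 = 33·73 = 3373.
So term 8 is 7333733373733373·33737333737333733373733373.

733373337373337333737333737333733373733373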